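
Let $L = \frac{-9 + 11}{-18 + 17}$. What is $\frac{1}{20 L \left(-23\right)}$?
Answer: $\frac{1}{920} \approx 0.001087$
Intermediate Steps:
$L = -2$ ($L = \frac{2}{-1} = 2 \left(-1\right) = -2$)
$\frac{1}{20 L \left(-23\right)} = \frac{1}{20 \left(-2\right) \left(-23\right)} = \frac{1}{\left(-40\right) \left(-23\right)} = \frac{1}{920}$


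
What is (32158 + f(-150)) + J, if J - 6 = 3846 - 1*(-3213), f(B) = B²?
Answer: 61723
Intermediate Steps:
J = 7065 (J = 6 + (3846 - 1*(-3213)) = 6 + (3846 + 3213) = 6 + 7059 = 7065)
(32158 + f(-150)) + J = (32158 + (-150)²) + 7065 = (32158 + 22500) + 7065 = 54658 + 7065 = 61723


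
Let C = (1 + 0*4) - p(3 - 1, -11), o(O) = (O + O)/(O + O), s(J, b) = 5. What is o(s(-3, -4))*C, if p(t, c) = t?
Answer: -1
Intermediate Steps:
o(O) = 1 (o(O) = (2*O)/((2*O)) = (2*O)*(1/(2*O)) = 1)
C = -1 (C = (1 + 0*4) - (3 - 1) = (1 + 0) - 1*2 = 1 - 2 = -1)
o(s(-3, -4))*C = 1*(-1) = -1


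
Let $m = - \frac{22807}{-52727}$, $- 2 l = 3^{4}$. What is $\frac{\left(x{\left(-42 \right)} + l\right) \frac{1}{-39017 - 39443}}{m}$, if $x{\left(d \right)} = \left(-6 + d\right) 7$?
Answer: $\frac{39703431}{3578874440} \approx 0.011094$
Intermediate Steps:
$x{\left(d \right)} = -42 + 7 d$
$l = - \frac{81}{2}$ ($l = - \frac{3^{4}}{2} = \left(- \frac{1}{2}\right) 81 = - \frac{81}{2} \approx -40.5$)
$m = \frac{22807}{52727}$ ($m = \left(-22807\right) \left(- \frac{1}{52727}\right) = \frac{22807}{52727} \approx 0.43255$)
$\frac{\left(x{\left(-42 \right)} + l\right) \frac{1}{-39017 - 39443}}{m} = \frac{\left(\left(-42 + 7 \left(-42\right)\right) - \frac{81}{2}\right) \frac{1}{-39017 - 39443}}{\frac{22807}{52727}} = \frac{\left(-42 - 294\right) - \frac{81}{2}}{-78460} \cdot \frac{52727}{22807} = \left(-336 - \frac{81}{2}\right) \left(- \frac{1}{78460}\right) \frac{52727}{22807} = \left(- \frac{753}{2}\right) \left(- \frac{1}{78460}\right) \frac{52727}{22807} = \frac{753}{156920} \cdot \frac{52727}{22807} = \frac{39703431}{3578874440}$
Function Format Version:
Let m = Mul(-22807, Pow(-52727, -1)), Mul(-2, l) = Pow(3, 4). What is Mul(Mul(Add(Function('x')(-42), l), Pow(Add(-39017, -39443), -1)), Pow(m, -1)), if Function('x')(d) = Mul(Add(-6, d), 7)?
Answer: Rational(39703431, 3578874440) ≈ 0.011094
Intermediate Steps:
Function('x')(d) = Add(-42, Mul(7, d))
l = Rational(-81, 2) (l = Mul(Rational(-1, 2), Pow(3, 4)) = Mul(Rational(-1, 2), 81) = Rational(-81, 2) ≈ -40.500)
m = Rational(22807, 52727) (m = Mul(-22807, Rational(-1, 52727)) = Rational(22807, 52727) ≈ 0.43255)
Mul(Mul(Add(Function('x')(-42), l), Pow(Add(-39017, -39443), -1)), Pow(m, -1)) = Mul(Mul(Add(Add(-42, Mul(7, -42)), Rational(-81, 2)), Pow(Add(-39017, -39443), -1)), Pow(Rational(22807, 52727), -1)) = Mul(Mul(Add(Add(-42, -294), Rational(-81, 2)), Pow(-78460, -1)), Rational(52727, 22807)) = Mul(Mul(Add(-336, Rational(-81, 2)), Rational(-1, 78460)), Rational(52727, 22807)) = Mul(Mul(Rational(-753, 2), Rational(-1, 78460)), Rational(52727, 22807)) = Mul(Rational(753, 156920), Rational(52727, 22807)) = Rational(39703431, 3578874440)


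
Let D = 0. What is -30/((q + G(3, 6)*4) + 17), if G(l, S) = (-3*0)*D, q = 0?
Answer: -30/17 ≈ -1.7647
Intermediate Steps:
G(l, S) = 0 (G(l, S) = -3*0*0 = 0*0 = 0)
-30/((q + G(3, 6)*4) + 17) = -30/((0 + 0*4) + 17) = -30/((0 + 0) + 17) = -30/(0 + 17) = -30/17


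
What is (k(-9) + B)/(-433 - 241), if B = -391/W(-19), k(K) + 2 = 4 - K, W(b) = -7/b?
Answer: 3676/2359 ≈ 1.5583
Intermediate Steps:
k(K) = 2 - K (k(K) = -2 + (4 - K) = 2 - K)
B = -7429/7 (B = -391/((-7/(-19))) = -391/((-7*(-1/19))) = -391/7/19 = -391*19/7 = -7429/7 ≈ -1061.3)
(k(-9) + B)/(-433 - 241) = ((2 - 1*(-9)) - 7429/7)/(-433 - 241) = ((2 + 9) - 7429/7)/(-674) = (11 - 7429/7)*(-1/674) = -7352/7*(-1/674) = 3676/2359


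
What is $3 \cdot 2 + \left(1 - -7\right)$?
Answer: $14$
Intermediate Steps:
$3 \cdot 2 + \left(1 - -7\right) = 6 + \left(1 + 7\right) = 6 + 8 = 14$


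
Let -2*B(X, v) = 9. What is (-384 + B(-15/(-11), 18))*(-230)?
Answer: 89355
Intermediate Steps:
B(X, v) = -9/2 (B(X, v) = -½*9 = -9/2)
(-384 + B(-15/(-11), 18))*(-230) = (-384 - 9/2)*(-230) = -777/2*(-230) = 89355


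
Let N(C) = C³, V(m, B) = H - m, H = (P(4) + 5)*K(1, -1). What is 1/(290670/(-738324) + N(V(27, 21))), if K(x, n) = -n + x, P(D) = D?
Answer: -123054/89754811 ≈ -0.0013710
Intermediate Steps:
K(x, n) = x - n
H = 18 (H = (4 + 5)*(1 - 1*(-1)) = 9*(1 + 1) = 9*2 = 18)
V(m, B) = 18 - m
1/(290670/(-738324) + N(V(27, 21))) = 1/(290670/(-738324) + (18 - 1*27)³) = 1/(290670*(-1/738324) + (18 - 27)³) = 1/(-48445/123054 + (-9)³) = 1/(-48445/123054 - 729) = 1/(-89754811/123054) = -123054/89754811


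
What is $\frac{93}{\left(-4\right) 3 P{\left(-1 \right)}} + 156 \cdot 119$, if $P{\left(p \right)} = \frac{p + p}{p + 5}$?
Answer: $\frac{37159}{2} \approx 18580.0$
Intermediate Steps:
$P{\left(p \right)} = \frac{2 p}{5 + p}$
$\frac{93}{\left(-4\right) 3 P{\left(-1 \right)}} + 156 \cdot 119 = \frac{93}{\left(-4\right) 3 \cdot 2 \left(-1\right) \frac{1}{5 - 1}} + 156 \cdot 119 = \frac{93}{\left(-12\right) 2 \left(-1\right) \frac{1}{4}} + 18564 = \frac{93}{\left(-12\right) \left(- \frac{1}{2}\right)} + 18564 = \frac{93}{6} + 18564 = 93 \cdot \frac{1}{6} + 18564 = \frac{31}{2} + 18564 = \frac{37159}{2}$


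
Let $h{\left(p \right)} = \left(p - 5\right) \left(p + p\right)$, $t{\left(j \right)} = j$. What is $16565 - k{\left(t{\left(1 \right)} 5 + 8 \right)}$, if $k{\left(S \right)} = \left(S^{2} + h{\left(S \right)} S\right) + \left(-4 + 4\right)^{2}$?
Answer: $13692$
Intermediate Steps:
$h{\left(p \right)} = 2 p \left(-5 + p\right)$ ($h{\left(p \right)} = \left(-5 + p\right) 2 p = 2 p \left(-5 + p\right)$)
$k{\left(S \right)} = S^{2} + 2 S^{2} \left(-5 + S\right)$ ($k{\left(S \right)} = \left(S^{2} + 2 S \left(-5 + S\right) S\right) + \left(-4 + 4\right)^{2} = \left(S^{2} + 2 S^{2} \left(-5 + S\right)\right) + 0^{2} = \left(S^{2} + 2 S^{2} \left(-5 + S\right)\right) + 0 = S^{2} + 2 S^{2} \left(-5 + S\right)$)
$16565 - k{\left(t{\left(1 \right)} 5 + 8 \right)} = 16565 - \left(1 \cdot 5 + 8\right)^{2} \left(-9 + 2 \left(1 \cdot 5 + 8\right)\right) = 16565 - \left(5 + 8\right)^{2} \left(-9 + 2 \left(5 + 8\right)\right) = 16565 - 13^{2} \left(-9 + 2 \cdot 13\right) = 16565 - 169 \left(-9 + 26\right) = 16565 - 169 \cdot 17 = 16565 - 2873 = 13692$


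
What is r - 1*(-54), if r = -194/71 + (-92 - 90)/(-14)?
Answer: 4563/71 ≈ 64.268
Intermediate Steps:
r = 729/71 (r = -194*1/71 - 182*(-1/14) = -194/71 + 13 = 729/71 ≈ 10.268)
r - 1*(-54) = 729/71 - 1*(-54) = 729/71 + 54 = 4563/71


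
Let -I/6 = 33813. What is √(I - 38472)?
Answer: 5*I*√9654 ≈ 491.27*I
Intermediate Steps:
I = -202878 (I = -6*33813 = -202878)
√(I - 38472) = √(-202878 - 38472) = √(-241350) = 5*I*√9654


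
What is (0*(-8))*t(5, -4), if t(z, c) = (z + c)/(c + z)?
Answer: 0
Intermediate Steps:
t(z, c) = 1 (t(z, c) = (c + z)/(c + z) = 1)
(0*(-8))*t(5, -4) = (0*(-8))*1 = 0*1 = 0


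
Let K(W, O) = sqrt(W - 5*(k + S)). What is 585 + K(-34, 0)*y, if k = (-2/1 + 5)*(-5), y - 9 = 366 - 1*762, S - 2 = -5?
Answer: 585 - 774*sqrt(14) ≈ -2311.0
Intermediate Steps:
S = -3 (S = 2 - 5 = -3)
y = -387 (y = 9 + (366 - 1*762) = 9 + (366 - 762) = 9 - 396 = -387)
k = -15 (k = (-2*1 + 5)*(-5) = (-2 + 5)*(-5) = 3*(-5) = -15)
K(W, O) = sqrt(90 + W) (K(W, O) = sqrt(W - 5*(-15 - 3)) = sqrt(W - 5*(-18)) = sqrt(W + 90) = sqrt(90 + W))
585 + K(-34, 0)*y = 585 + sqrt(90 - 34)*(-387) = 585 + sqrt(56)*(-387) = 585 + (2*sqrt(14))*(-387) = 585 - 774*sqrt(14)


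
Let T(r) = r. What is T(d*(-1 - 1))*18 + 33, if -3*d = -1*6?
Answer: -39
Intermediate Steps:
d = 2 (d = -(-1)*6/3 = -1/3*(-6) = 2)
T(d*(-1 - 1))*18 + 33 = (2*(-1 - 1))*18 + 33 = (2*(-2))*18 + 33 = -4*18 + 33 = -72 + 33 = -39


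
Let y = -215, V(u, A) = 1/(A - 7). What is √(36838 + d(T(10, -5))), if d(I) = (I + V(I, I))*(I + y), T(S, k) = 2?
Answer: √911365/5 ≈ 190.93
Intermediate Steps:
V(u, A) = 1/(-7 + A)
d(I) = (-215 + I)*(I + 1/(-7 + I)) (d(I) = (I + 1/(-7 + I))*(I - 215) = (I + 1/(-7 + I))*(-215 + I) = (-215 + I)*(I + 1/(-7 + I)))
√(36838 + d(T(10, -5))) = √(36838 + (-215 + 2 + 2*(-215 + 2)*(-7 + 2))/(-7 + 2)) = √(36838 + (-215 + 2 + 2*(-213)*(-5))/(-5)) = √(36838 - (-215 + 2 + 2130)/5) = √(36838 - ⅕*1917) = √(36838 - 1917/5) = √(182273/5) = √911365/5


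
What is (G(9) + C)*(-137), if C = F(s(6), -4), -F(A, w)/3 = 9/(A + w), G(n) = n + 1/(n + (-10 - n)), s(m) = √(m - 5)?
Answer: -24523/10 ≈ -2452.3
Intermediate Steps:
s(m) = √(-5 + m)
G(n) = -⅒ + n (G(n) = n + 1/(-10) = n - ⅒ = -⅒ + n)
F(A, w) = -27/(A + w)
C = 9 (C = -27/(√(-5 + 6) - 4) = -27/(√1 - 4) = -27/(1 - 4) = -27/(-3) = -27*(-⅓) = 9)
(G(9) + C)*(-137) = ((-⅒ + 9) + 9)*(-137) = (89/10 + 9)*(-137) = (179/10)*(-137) = -24523/10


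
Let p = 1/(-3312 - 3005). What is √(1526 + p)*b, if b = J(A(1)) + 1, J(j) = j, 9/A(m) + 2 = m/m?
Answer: -8*√60894243897/6317 ≈ -312.51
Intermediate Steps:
p = -1/6317 (p = 1/(-6317) = -1/6317 ≈ -0.00015830)
A(m) = -9 (A(m) = 9/(-2 + m/m) = 9/(-2 + 1) = 9/(-1) = 9*(-1) = -9)
b = -8 (b = -9 + 1 = -8)
√(1526 + p)*b = √(1526 - 1/6317)*(-8) = √(9639741/6317)*(-8) = (√60894243897/6317)*(-8) = -8*√60894243897/6317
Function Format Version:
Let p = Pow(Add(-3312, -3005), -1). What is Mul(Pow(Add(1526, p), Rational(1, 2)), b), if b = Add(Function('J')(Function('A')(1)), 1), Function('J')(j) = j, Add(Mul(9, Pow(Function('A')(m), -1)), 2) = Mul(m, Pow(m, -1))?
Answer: Mul(Rational(-8, 6317), Pow(60894243897, Rational(1, 2))) ≈ -312.51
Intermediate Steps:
p = Rational(-1, 6317) (p = Pow(-6317, -1) = Rational(-1, 6317) ≈ -0.00015830)
Function('A')(m) = -9 (Function('A')(m) = Mul(9, Pow(Add(-2, Mul(m, Pow(m, -1))), -1)) = Mul(9, Pow(Add(-2, 1), -1)) = Mul(9, Pow(-1, -1)) = Mul(9, -1) = -9)
b = -8 (b = Add(-9, 1) = -8)
Mul(Pow(Add(1526, p), Rational(1, 2)), b) = Mul(Pow(Add(1526, Rational(-1, 6317)), Rational(1, 2)), -8) = Mul(Pow(Rational(9639741, 6317), Rational(1, 2)), -8) = Mul(Mul(Rational(1, 6317), Pow(60894243897, Rational(1, 2))), -8) = Mul(Rational(-8, 6317), Pow(60894243897, Rational(1, 2)))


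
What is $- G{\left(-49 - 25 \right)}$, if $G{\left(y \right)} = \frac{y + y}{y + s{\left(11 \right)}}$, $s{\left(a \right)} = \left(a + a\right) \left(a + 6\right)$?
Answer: $\frac{37}{75} \approx 0.49333$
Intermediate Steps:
$s{\left(a \right)} = 2 a \left(6 + a\right)$
$G{\left(y \right)} = \frac{2 y}{374 + y}$ ($G{\left(y \right)} = \frac{y + y}{y + 2 \cdot 11 \left(6 + 11\right)} = \frac{2 y}{y + 2 \cdot 11 \cdot 17} = \frac{2 y}{y + 374} = \frac{2 y}{374 + y}$)
$- G{\left(-49 - 25 \right)} = - \frac{2 \left(-49 - 25\right)}{374 - 74} = - \frac{2 \left(-74\right)}{374 - 74} = - \frac{2 \left(-74\right)}{300} = \left(-1\right) \left(- \frac{37}{75}\right) = \frac{37}{75}$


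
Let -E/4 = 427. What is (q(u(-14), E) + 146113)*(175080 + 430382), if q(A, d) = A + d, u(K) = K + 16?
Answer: 87432951034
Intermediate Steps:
u(K) = 16 + K
E = -1708 (E = -4*427 = -1708)
(q(u(-14), E) + 146113)*(175080 + 430382) = (((16 - 14) - 1708) + 146113)*(175080 + 430382) = ((2 - 1708) + 146113)*605462 = (-1706 + 146113)*605462 = 144407*605462 = 87432951034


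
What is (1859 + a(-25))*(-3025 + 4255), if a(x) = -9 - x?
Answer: 2306250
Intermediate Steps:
(1859 + a(-25))*(-3025 + 4255) = (1859 + (-9 - 1*(-25)))*(-3025 + 4255) = (1859 + (-9 + 25))*1230 = (1859 + 16)*1230 = 1875*1230 = 2306250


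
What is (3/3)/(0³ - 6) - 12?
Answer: -73/6 ≈ -12.167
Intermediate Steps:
(3/3)/(0³ - 6) - 12 = (3*(⅓))/(0 - 6) - 12 = 1/(-6) - 12 = 1*(-⅙) - 12 = -⅙ - 12 = -73/6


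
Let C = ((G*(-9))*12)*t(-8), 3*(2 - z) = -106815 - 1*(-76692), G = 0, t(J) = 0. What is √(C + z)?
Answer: 11*√83 ≈ 100.21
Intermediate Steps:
z = 10043 (z = 2 - (-106815 - 1*(-76692))/3 = 2 - (-106815 + 76692)/3 = 2 - ⅓*(-30123) = 2 + 10041 = 10043)
C = 0 (C = ((0*(-9))*12)*0 = (0*12)*0 = 0*0 = 0)
√(C + z) = √(0 + 10043) = √10043 = 11*√83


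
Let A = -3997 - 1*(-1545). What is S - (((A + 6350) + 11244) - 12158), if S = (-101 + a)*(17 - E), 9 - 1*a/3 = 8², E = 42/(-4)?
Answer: -10299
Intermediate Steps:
E = -21/2 (E = 42*(-¼) = -21/2 ≈ -10.500)
A = -2452 (A = -3997 + 1545 = -2452)
a = -165 (a = 27 - 3*8² = 27 - 3*64 = 27 - 192 = -165)
S = -7315 (S = (-101 - 165)*(17 - 1*(-21/2)) = -266*(17 + 21/2) = -266*55/2 = -7315)
S - (((A + 6350) + 11244) - 12158) = -7315 - (((-2452 + 6350) + 11244) - 12158) = -7315 - ((3898 + 11244) - 12158) = -7315 - (15142 - 12158) = -7315 - 1*2984 = -7315 - 2984 = -10299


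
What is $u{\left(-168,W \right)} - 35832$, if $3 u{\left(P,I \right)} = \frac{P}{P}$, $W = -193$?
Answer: $- \frac{107495}{3} \approx -35832.0$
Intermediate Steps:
$u{\left(P,I \right)} = \frac{1}{3}$ ($u{\left(P,I \right)} = \frac{P \frac{1}{P}}{3} = \frac{1}{3} \cdot 1 = \frac{1}{3}$)
$u{\left(-168,W \right)} - 35832 = \frac{1}{3} - 35832 = - \frac{107495}{3}$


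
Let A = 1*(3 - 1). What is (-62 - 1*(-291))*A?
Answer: 458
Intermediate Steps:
A = 2 (A = 1*2 = 2)
(-62 - 1*(-291))*A = (-62 - 1*(-291))*2 = (-62 + 291)*2 = 229*2 = 458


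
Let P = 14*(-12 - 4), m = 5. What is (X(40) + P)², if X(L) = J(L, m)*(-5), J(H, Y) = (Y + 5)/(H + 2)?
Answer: 22363441/441 ≈ 50711.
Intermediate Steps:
J(H, Y) = (5 + Y)/(2 + H)
P = -224 (P = 14*(-16) = -224)
X(L) = -50/(2 + L) (X(L) = ((5 + 5)/(2 + L))*(-5) = (10/(2 + L))*(-5) = -50/(2 + L))
(X(40) + P)² = (-50/(2 + 40) - 224)² = (-50/42 - 224)² = (-50*1/42 - 224)² = (-25/21 - 224)² = (-4729/21)² = 22363441/441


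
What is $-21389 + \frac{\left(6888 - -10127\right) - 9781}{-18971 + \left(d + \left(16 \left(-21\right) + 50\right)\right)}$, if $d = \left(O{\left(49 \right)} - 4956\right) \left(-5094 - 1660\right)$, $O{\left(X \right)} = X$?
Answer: $- \frac{708459733335}{33122621} \approx -21389.0$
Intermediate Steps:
$d = 33141878$ ($d = \left(49 - 4956\right) \left(-5094 - 1660\right) = \left(-4907\right) \left(-6754\right) = 33141878$)
$-21389 + \frac{\left(6888 - -10127\right) - 9781}{-18971 + \left(d + \left(16 \left(-21\right) + 50\right)\right)} = -21389 + \frac{\left(6888 - -10127\right) - 9781}{-18971 + \left(33141878 + \left(16 \left(-21\right) + 50\right)\right)} = -21389 + \frac{\left(6888 + 10127\right) - 9781}{-18971 + \left(33141878 + \left(-336 + 50\right)\right)} = -21389 + \frac{17015 - 9781}{-18971 + \left(33141878 - 286\right)} = -21389 + \frac{7234}{-18971 + 33141592} = -21389 + \frac{7234}{33122621} = - \frac{708459733335}{33122621}$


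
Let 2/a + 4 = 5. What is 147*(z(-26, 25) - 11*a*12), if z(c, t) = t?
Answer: -35133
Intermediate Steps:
a = 2 (a = 2/(-4 + 5) = 2/1 = 2*1 = 2)
147*(z(-26, 25) - 11*a*12) = 147*(25 - 11*2*12) = 147*(25 - 22*12) = 147*(25 - 264) = 147*(-239) = -35133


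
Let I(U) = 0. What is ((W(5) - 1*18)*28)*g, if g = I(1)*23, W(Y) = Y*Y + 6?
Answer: 0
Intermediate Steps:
W(Y) = 6 + Y² (W(Y) = Y² + 6 = 6 + Y²)
g = 0 (g = 0*23 = 0)
((W(5) - 1*18)*28)*g = (((6 + 5²) - 1*18)*28)*0 = (((6 + 25) - 18)*28)*0 = ((31 - 18)*28)*0 = (13*28)*0 = 364*0 = 0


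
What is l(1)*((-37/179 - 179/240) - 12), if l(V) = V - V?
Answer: 0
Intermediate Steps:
l(V) = 0
l(1)*((-37/179 - 179/240) - 12) = 0*((-37/179 - 179/240) - 12) = 0*(-40921/42960 - 12) = 0*(-556441/42960) = 0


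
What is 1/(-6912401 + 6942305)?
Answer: 1/29904 ≈ 3.3440e-5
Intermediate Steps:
1/(-6912401 + 6942305) = 1/29904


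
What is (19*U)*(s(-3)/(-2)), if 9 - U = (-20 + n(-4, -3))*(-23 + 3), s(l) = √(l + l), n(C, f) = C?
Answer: 8949*I*√6/2 ≈ 10960.0*I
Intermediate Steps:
s(l) = √2*√l (s(l) = √(2*l) = √2*√l)
U = -471 (U = 9 - (-20 - 4)*(-23 + 3) = 9 - (-24)*(-20) = 9 - 1*480 = 9 - 480 = -471)
(19*U)*(s(-3)/(-2)) = (19*(-471))*((√2*√(-3))/(-2)) = -(-8949)*√2*(I*√3)/2 = -(-8949)*I*√6/2 = 8949*I*√6/2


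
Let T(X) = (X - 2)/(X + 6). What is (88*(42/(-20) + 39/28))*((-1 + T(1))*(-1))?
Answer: -17424/245 ≈ -71.118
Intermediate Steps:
T(X) = (-2 + X)/(6 + X)
(88*(42/(-20) + 39/28))*((-1 + T(1))*(-1)) = (88*(42/(-20) + 39/28))*((-1 + (-2 + 1)/(6 + 1))*(-1)) = (88*(42*(-1/20) + 39*(1/28)))*((-1 - 1/7)*(-1)) = (88*(-21/10 + 39/28))*((-1 + (⅐)*(-1))*(-1)) = (88*(-99/140))*((-1 - ⅐)*(-1)) = -(-17424)*(-1)/245 = -2178/35*8/7 = -17424/245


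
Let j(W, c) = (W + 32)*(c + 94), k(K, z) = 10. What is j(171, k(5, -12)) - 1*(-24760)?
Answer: 45872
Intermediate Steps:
j(W, c) = (32 + W)*(94 + c)
j(171, k(5, -12)) - 1*(-24760) = (3008 + 32*10 + 94*171 + 171*10) - 1*(-24760) = (3008 + 320 + 16074 + 1710) + 24760 = 21112 + 24760 = 45872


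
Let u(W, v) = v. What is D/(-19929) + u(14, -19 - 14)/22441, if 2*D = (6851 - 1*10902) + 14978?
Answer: -35218303/127779054 ≈ -0.27562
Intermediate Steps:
D = 10927/2 (D = ((6851 - 1*10902) + 14978)/2 = ((6851 - 10902) + 14978)/2 = (-4051 + 14978)/2 = (1/2)*10927 = 10927/2 ≈ 5463.5)
D/(-19929) + u(14, -19 - 14)/22441 = (10927/2)/(-19929) + (-19 - 14)/22441 = (10927/2)*(-1/19929) - 33*1/22441 = -1561/5694 - 33/22441 = -35218303/127779054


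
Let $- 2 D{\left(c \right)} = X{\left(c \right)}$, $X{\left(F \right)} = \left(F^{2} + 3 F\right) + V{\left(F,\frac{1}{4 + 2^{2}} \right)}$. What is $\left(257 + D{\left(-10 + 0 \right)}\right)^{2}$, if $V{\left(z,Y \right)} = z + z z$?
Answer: $31329$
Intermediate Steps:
$V{\left(z,Y \right)} = z + z^{2}$
$X{\left(F \right)} = F^{2} + 3 F + F \left(1 + F\right)$ ($X{\left(F \right)} = \left(F^{2} + 3 F\right) + F \left(1 + F\right) = F^{2} + 3 F + F \left(1 + F\right)$)
$D{\left(c \right)} = - c \left(2 + c\right)$ ($D{\left(c \right)} = - \frac{2 c \left(2 + c\right)}{2} = - c \left(2 + c\right)$)
$\left(257 + D{\left(-10 + 0 \right)}\right)^{2} = \left(257 + \left(-10 + 0\right) \left(-2 - \left(-10 + 0\right)\right)\right)^{2} = \left(257 - 10 \left(-2 - -10\right)\right)^{2} = \left(257 - 10 \left(-2 + 10\right)\right)^{2} = \left(257 - 80\right)^{2} = 177^{2} = 31329$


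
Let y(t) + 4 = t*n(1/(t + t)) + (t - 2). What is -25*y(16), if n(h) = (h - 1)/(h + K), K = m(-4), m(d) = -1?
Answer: -650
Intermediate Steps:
K = -1
n(h) = 1 (n(h) = (h - 1)/(h - 1) = (-1 + h)/(-1 + h) = 1)
y(t) = -6 + 2*t (y(t) = -4 + (t*1 + (t - 2)) = -4 + (t + (-2 + t)) = -4 + (-2 + 2*t) = -6 + 2*t)
-25*y(16) = -25*(-6 + 2*16) = -25*(-6 + 32) = -25*26 = -650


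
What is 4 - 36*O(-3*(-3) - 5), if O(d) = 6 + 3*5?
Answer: -752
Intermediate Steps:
O(d) = 21 (O(d) = 6 + 15 = 21)
4 - 36*O(-3*(-3) - 5) = 4 - 36*21 = 4 - 756 = -752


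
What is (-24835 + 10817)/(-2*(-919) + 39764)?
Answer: -7009/20801 ≈ -0.33696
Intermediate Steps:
(-24835 + 10817)/(-2*(-919) + 39764) = -14018/(1838 + 39764) = -14018/41602 = -14018*1/41602 = -7009/20801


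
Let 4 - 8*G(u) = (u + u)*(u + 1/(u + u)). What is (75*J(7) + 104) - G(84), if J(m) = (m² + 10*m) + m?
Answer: 90541/8 ≈ 11318.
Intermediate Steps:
J(m) = m² + 11*m
G(u) = ½ - u*(u + 1/(2*u))/4 (G(u) = ½ - (u + u)*(u + 1/(u + u))/8 = ½ - 2*u*(u + 1/(2*u))/8 = ½ - u*(u + 1/(2*u))/4)
(75*J(7) + 104) - G(84) = (75*(7*(11 + 7)) + 104) - (3/8 - ¼*84²) = (75*(7*18) + 104) - (3/8 - ¼*7056) = (75*126 + 104) - (3/8 - 1764) = (9450 + 104) - 1*(-14109/8) = 9554 + 14109/8 = 90541/8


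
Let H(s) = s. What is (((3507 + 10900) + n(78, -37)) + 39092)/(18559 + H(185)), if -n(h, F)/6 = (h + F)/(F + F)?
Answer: 329931/115588 ≈ 2.8544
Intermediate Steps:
n(h, F) = -3*(F + h)/F (n(h, F) = -6*(h + F)/(F + F) = -6*(F + h)/(2*F) = -6*(F + h)*1/(2*F) = -3*(F + h)/F)
(((3507 + 10900) + n(78, -37)) + 39092)/(18559 + H(185)) = (((3507 + 10900) + (-3 - 3*78/(-37))) + 39092)/(18559 + 185) = ((14407 + (-3 - 3*78*(-1/37))) + 39092)/18744 = ((14407 + (-3 + 234/37)) + 39092)*(1/18744) = ((14407 + 123/37) + 39092)*(1/18744) = (533182/37 + 39092)*(1/18744) = (1979586/37)*(1/18744) = 329931/115588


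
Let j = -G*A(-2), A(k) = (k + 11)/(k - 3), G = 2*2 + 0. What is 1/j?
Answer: 5/36 ≈ 0.13889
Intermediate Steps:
G = 4 (G = 4 + 0 = 4)
A(k) = (11 + k)/(-3 + k)
j = 36/5 (j = -4*(11 - 2)/(-3 - 2) = -4*9/(-5) = -4*(-⅕*9) = -4*(-9)/5 = -1*(-36/5) = 36/5 ≈ 7.2000)
1/j = 1/(36/5) = 5/36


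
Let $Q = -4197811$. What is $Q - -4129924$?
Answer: $-67887$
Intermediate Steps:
$Q - -4129924 = -4197811 - -4129924 = -4197811 + 4129924 = -67887$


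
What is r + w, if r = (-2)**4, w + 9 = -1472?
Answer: -1465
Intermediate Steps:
w = -1481 (w = -9 - 1472 = -1481)
r = 16
r + w = 16 - 1481 = -1465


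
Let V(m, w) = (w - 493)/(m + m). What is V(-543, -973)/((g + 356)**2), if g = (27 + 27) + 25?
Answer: 733/102749175 ≈ 7.1339e-6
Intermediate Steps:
g = 79 (g = 54 + 25 = 79)
V(m, w) = (-493 + w)/(2*m) (V(m, w) = (-493 + w)/((2*m)) = (-493 + w)*(1/(2*m)) = (-493 + w)/(2*m))
V(-543, -973)/((g + 356)**2) = ((1/2)*(-493 - 973)/(-543))/((79 + 356)**2) = ((1/2)*(-1/543)*(-1466))/(435**2) = (733/543)/189225 = (733/543)*(1/189225) = 733/102749175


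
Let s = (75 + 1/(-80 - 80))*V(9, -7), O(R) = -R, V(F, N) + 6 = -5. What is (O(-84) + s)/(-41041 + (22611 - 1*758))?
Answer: 118549/3070080 ≈ 0.038614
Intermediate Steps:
V(F, N) = -11 (V(F, N) = -6 - 5 = -11)
s = -131989/160 (s = (75 + 1/(-80 - 80))*(-11) = (75 + 1/(-160))*(-11) = (75 - 1/160)*(-11) = (11999/160)*(-11) = -131989/160 ≈ -824.93)
(O(-84) + s)/(-41041 + (22611 - 1*758)) = (-1*(-84) - 131989/160)/(-41041 + (22611 - 1*758)) = (84 - 131989/160)/(-41041 + (22611 - 758)) = -118549/(160*(-41041 + 21853)) = -118549/160/(-19188) = -118549/160*(-1/19188) = 118549/3070080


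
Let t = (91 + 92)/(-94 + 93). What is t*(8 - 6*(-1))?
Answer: -2562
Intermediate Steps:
t = -183 (t = 183/(-1) = 183*(-1) = -183)
t*(8 - 6*(-1)) = -183*(8 - 6*(-1)) = -183*(8 + 6) = -183*14 = -2562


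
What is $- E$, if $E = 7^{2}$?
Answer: $-49$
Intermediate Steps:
$E = 49$
$- E = \left(-1\right) 49 = -49$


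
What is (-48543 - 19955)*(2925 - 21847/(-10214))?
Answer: -1023969649453/5107 ≈ -2.0050e+8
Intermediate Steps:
(-48543 - 19955)*(2925 - 21847/(-10214)) = -68498*(2925 - 21847*(-1/10214)) = -68498*(2925 + 21847/10214) = -68498*29897797/10214 = -1023969649453/5107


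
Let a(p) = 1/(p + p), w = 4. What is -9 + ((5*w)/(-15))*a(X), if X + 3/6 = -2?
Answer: -131/15 ≈ -8.7333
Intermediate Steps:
X = -5/2 (X = -½ - 2 = -5/2 ≈ -2.5000)
a(p) = 1/(2*p)
-9 + ((5*w)/(-15))*a(X) = -9 + ((5*4)/(-15))*(1/(2*(-5/2))) = -9 + (20*(-1/15))*((½)*(-⅖)) = -9 - 4/3*(-⅕) = -9 + 4/15 = -131/15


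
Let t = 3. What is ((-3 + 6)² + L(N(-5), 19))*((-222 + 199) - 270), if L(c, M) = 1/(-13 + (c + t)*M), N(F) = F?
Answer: -134194/51 ≈ -2631.3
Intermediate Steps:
L(c, M) = 1/(-13 + M*(3 + c)) (L(c, M) = 1/(-13 + (c + 3)*M) = 1/(-13 + (3 + c)*M) = 1/(-13 + M*(3 + c)))
((-3 + 6)² + L(N(-5), 19))*((-222 + 199) - 270) = ((-3 + 6)² + 1/(-13 + 3*19 + 19*(-5)))*((-222 + 199) - 270) = (3² + 1/(-13 + 57 - 95))*(-23 - 270) = (9 + 1/(-51))*(-293) = (9 - 1/51)*(-293) = (458/51)*(-293) = -134194/51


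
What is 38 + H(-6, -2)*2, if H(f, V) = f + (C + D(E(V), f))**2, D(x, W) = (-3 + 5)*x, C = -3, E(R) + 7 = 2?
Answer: 364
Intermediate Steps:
E(R) = -5 (E(R) = -7 + 2 = -5)
D(x, W) = 2*x
H(f, V) = 169 + f (H(f, V) = f + (-3 + 2*(-5))**2 = f + (-3 - 10)**2 = f + (-13)**2 = f + 169 = 169 + f)
38 + H(-6, -2)*2 = 38 + (169 - 6)*2 = 38 + 163*2 = 38 + 326 = 364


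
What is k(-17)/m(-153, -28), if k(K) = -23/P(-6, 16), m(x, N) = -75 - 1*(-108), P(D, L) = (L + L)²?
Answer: -23/33792 ≈ -0.00068063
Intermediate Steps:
P(D, L) = 4*L² (P(D, L) = (2*L)² = 4*L²)
m(x, N) = 33 (m(x, N) = -75 + 108 = 33)
k(K) = -23/1024 (k(K) = -23/(4*16²) = -23/(4*256) = -23/1024)
k(-17)/m(-153, -28) = -23/1024/33 = -23/1024*1/33 = -23/33792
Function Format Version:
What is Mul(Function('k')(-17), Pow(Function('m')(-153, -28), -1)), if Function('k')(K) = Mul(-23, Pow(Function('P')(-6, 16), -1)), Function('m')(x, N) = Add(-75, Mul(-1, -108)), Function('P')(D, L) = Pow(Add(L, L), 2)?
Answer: Rational(-23, 33792) ≈ -0.00068063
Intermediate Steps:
Function('P')(D, L) = Mul(4, Pow(L, 2)) (Function('P')(D, L) = Pow(Mul(2, L), 2) = Mul(4, Pow(L, 2)))
Function('m')(x, N) = 33 (Function('m')(x, N) = Add(-75, 108) = 33)
Function('k')(K) = Rational(-23, 1024) (Function('k')(K) = Mul(-23, Pow(Mul(4, Pow(16, 2)), -1)) = Mul(-23, Pow(Mul(4, 256), -1)) = Mul(-23, Pow(1024, -1)) = Mul(-23, Rational(1, 1024)) = Rational(-23, 1024))
Mul(Function('k')(-17), Pow(Function('m')(-153, -28), -1)) = Mul(Rational(-23, 1024), Pow(33, -1)) = Mul(Rational(-23, 1024), Rational(1, 33)) = Rational(-23, 33792)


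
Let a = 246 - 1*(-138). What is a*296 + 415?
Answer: 114079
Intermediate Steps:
a = 384 (a = 246 + 138 = 384)
a*296 + 415 = 384*296 + 415 = 113664 + 415 = 114079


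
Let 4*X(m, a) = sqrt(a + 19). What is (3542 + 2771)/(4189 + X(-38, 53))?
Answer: 52890314/35095433 - 18939*sqrt(2)/35095433 ≈ 1.5063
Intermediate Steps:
X(m, a) = sqrt(19 + a)/4 (X(m, a) = sqrt(a + 19)/4 = sqrt(19 + a)/4)
(3542 + 2771)/(4189 + X(-38, 53)) = (3542 + 2771)/(4189 + sqrt(19 + 53)/4) = 6313/(4189 + sqrt(72)/4) = 6313/(4189 + (6*sqrt(2))/4) = 6313/(4189 + 3*sqrt(2)/2)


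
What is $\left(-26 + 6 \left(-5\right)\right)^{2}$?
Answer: $3136$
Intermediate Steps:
$\left(-26 + 6 \left(-5\right)\right)^{2} = \left(-26 - 30\right)^{2} = \left(-56\right)^{2} = 3136$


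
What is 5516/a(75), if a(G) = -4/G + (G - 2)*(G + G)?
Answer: 206850/410623 ≈ 0.50375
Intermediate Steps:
a(G) = -4/G + 2*G*(-2 + G) (a(G) = -4/G + (-2 + G)*(2*G) = -4/G + 2*G*(-2 + G))
5516/a(75) = 5516/((2*(-2 + 75**2*(-2 + 75))/75)) = 5516/((2*(1/75)*(-2 + 5625*73))) = 5516/((2*(1/75)*(-2 + 410625))) = 5516/((2*(1/75)*410623)) = 5516/(821246/75) = 5516*(75/821246) = 206850/410623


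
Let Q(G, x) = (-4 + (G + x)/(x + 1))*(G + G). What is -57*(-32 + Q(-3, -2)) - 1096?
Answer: 1070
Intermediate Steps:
Q(G, x) = 2*G*(-4 + (G + x)/(1 + x)) (Q(G, x) = (-4 + (G + x)/(1 + x))*(2*G) = 2*G*(-4 + (G + x)/(1 + x)))
-57*(-32 + Q(-3, -2)) - 1096 = -57*(-32 + 2*(-3)*(-4 - 3 - 3*(-2))/(1 - 2)) - 1096 = -57*(-32 + 2*(-3)*(-4 - 3 + 6)/(-1)) - 1096 = -57*(-32 + 2*(-3)*(-1)*(-1)) - 1096 = -57*(-32 - 6) - 1096 = -57*(-38) - 1096 = 2166 - 1096 = 1070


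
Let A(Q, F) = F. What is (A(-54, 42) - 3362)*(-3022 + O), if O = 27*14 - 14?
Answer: 8824560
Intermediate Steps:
O = 364 (O = 378 - 14 = 364)
(A(-54, 42) - 3362)*(-3022 + O) = (42 - 3362)*(-3022 + 364) = -3320*(-2658) = 8824560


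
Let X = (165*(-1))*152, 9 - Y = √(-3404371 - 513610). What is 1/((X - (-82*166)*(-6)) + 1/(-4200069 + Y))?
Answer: (-√3917981 + 4200060*I)/(-448364805121*I + 106752*√3917981) ≈ -9.3675e-6 - 3.4694e-18*I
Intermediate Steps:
Y = 9 - I*√3917981 (Y = 9 - √(-3404371 - 513610) = 9 - √(-3917981) = 9 - I*√3917981 ≈ 9.0 - 1979.4*I)
X = -25080 (X = -165*152 = -25080)
1/((X - (-82*166)*(-6)) + 1/(-4200069 + Y)) = 1/((-25080 - (-82*166)*(-6)) + 1/(-4200069 + (9 - I*√3917981))) = 1/((-25080 - (-13612)*(-6)) + 1/(-4200060 - I*√3917981)) = 1/((-25080 - 1*81672) + 1/(-4200060 - I*√3917981)) = 1/((-25080 - 81672) + 1/(-4200060 - I*√3917981)) = 1/(-106752 + 1/(-4200060 - I*√3917981))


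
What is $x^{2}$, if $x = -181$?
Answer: $32761$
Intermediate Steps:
$x^{2} = \left(-181\right)^{2} = 32761$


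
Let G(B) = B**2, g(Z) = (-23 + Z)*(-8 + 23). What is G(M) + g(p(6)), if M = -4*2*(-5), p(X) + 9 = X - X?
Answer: 1120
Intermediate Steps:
p(X) = -9 (p(X) = -9 + (X - X) = -9 + 0 = -9)
g(Z) = -345 + 15*Z (g(Z) = (-23 + Z)*15 = -345 + 15*Z)
M = 40 (M = -8*(-5) = 40)
G(M) + g(p(6)) = 40**2 + (-345 + 15*(-9)) = 1600 + (-345 - 135) = 1600 - 480 = 1120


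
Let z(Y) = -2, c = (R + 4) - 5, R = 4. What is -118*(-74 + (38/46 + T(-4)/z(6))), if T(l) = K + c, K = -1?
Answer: 201308/23 ≈ 8752.5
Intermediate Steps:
c = 3 (c = (4 + 4) - 5 = 8 - 5 = 3)
T(l) = 2 (T(l) = -1 + 3 = 2)
-118*(-74 + (38/46 + T(-4)/z(6))) = -118*(-74 + (38/46 + 2/(-2))) = -118*(-74 + (38*(1/46) + 2*(-1/2))) = -118*(-74 + (19/23 - 1)) = -118*(-74 - 4/23) = -118*(-1706/23) = 201308/23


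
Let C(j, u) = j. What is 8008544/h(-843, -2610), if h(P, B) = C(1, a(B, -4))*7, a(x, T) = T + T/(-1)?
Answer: 8008544/7 ≈ 1.1441e+6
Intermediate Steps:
a(x, T) = 0 (a(x, T) = T + T*(-1) = T - T = 0)
h(P, B) = 7 (h(P, B) = 1*7 = 7)
8008544/h(-843, -2610) = 8008544/7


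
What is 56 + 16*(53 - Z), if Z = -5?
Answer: 984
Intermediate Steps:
56 + 16*(53 - Z) = 56 + 16*(53 - 1*(-5)) = 56 + 16*(53 + 5) = 56 + 16*58 = 56 + 928 = 984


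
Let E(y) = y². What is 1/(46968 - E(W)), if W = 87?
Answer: 1/39399 ≈ 2.5381e-5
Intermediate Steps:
1/(46968 - E(W)) = 1/(46968 - 1*87²) = 1/(46968 - 1*7569) = 1/(46968 - 7569) = 1/39399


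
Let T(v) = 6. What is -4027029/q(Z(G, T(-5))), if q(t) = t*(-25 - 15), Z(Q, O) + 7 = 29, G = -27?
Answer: 4027029/880 ≈ 4576.2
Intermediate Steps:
Z(Q, O) = 22 (Z(Q, O) = -7 + 29 = 22)
q(t) = -40*t (q(t) = t*(-40) = -40*t)
-4027029/q(Z(G, T(-5))) = -4027029/((-40*22)) = -4027029/(-880) = -4027029*(-1/880) = 4027029/880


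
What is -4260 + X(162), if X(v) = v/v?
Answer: -4259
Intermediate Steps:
X(v) = 1
-4260 + X(162) = -4260 + 1 = -4259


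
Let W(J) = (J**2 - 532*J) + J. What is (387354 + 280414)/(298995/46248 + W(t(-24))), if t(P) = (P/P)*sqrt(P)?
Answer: 10294311488*I/(-270319*I + 16371792*sqrt(6)) ≈ -1.7303 + 256.69*I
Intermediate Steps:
t(P) = sqrt(P) (t(P) = 1*sqrt(P) = sqrt(P))
W(J) = J**2 - 531*J
(387354 + 280414)/(298995/46248 + W(t(-24))) = (387354 + 280414)/(298995/46248 + sqrt(-24)*(-531 + sqrt(-24))) = 667768/(298995*(1/46248) + (2*I*sqrt(6))*(-531 + 2*I*sqrt(6))) = 667768/(99665/15416 + 2*I*sqrt(6)*(-531 + 2*I*sqrt(6)))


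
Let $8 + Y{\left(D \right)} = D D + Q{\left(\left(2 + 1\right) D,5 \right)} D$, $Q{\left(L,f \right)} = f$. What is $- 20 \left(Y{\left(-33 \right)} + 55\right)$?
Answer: $-19420$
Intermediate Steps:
$Y{\left(D \right)} = -8 + D^{2} + 5 D$ ($Y{\left(D \right)} = -8 + \left(D D + 5 D\right) = -8 + \left(D^{2} + 5 D\right) = -8 + D^{2} + 5 D$)
$- 20 \left(Y{\left(-33 \right)} + 55\right) = - 20 \left(\left(-8 + \left(-33\right)^{2} + 5 \left(-33\right)\right) + 55\right) = - 20 \left(\left(-8 + 1089 - 165\right) + 55\right) = - 20 \left(916 + 55\right) = \left(-20\right) 971 = -19420$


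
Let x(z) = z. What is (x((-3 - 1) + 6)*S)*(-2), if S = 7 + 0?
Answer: -28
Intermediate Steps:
S = 7
(x((-3 - 1) + 6)*S)*(-2) = (((-3 - 1) + 6)*7)*(-2) = ((-4 + 6)*7)*(-2) = (2*7)*(-2) = 14*(-2) = -28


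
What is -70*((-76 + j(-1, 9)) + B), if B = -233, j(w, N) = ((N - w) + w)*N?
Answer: 15960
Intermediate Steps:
j(w, N) = N**2 (j(w, N) = N*N = N**2)
-70*((-76 + j(-1, 9)) + B) = -70*((-76 + 9**2) - 233) = -70*((-76 + 81) - 233) = -70*(5 - 233) = -70*(-228) = 15960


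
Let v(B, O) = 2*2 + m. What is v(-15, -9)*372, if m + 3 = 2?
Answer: 1116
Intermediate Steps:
m = -1 (m = -3 + 2 = -1)
v(B, O) = 3 (v(B, O) = 2*2 - 1 = 4 - 1 = 3)
v(-15, -9)*372 = 3*372 = 1116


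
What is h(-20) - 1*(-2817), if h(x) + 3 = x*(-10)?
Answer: 3014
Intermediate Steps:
h(x) = -3 - 10*x (h(x) = -3 + x*(-10) = -3 - 10*x)
h(-20) - 1*(-2817) = (-3 - 10*(-20)) - 1*(-2817) = (-3 + 200) + 2817 = 197 + 2817 = 3014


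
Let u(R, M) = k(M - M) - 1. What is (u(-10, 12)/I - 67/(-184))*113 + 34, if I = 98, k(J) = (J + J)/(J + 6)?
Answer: 667127/9016 ≈ 73.994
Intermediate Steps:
k(J) = 2*J/(6 + J) (k(J) = (2*J)/(6 + J) = 2*J/(6 + J))
u(R, M) = -1 (u(R, M) = 2*(M - M)/(6 + (M - M)) - 1 = 2*0/(6 + 0) - 1 = 2*0/6 - 1 = 2*0*(⅙) - 1 = 0 - 1 = -1)
(u(-10, 12)/I - 67/(-184))*113 + 34 = (-1/98 - 67/(-184))*113 + 34 = (-1*1/98 - 67*(-1/184))*113 + 34 = (-1/98 + 67/184)*113 + 34 = (3191/9016)*113 + 34 = 360583/9016 + 34 = 667127/9016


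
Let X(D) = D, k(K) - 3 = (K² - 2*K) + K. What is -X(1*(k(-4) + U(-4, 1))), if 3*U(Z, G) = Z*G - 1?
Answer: -64/3 ≈ -21.333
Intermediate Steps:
k(K) = 3 + K² - K (k(K) = 3 + ((K² - 2*K) + K) = 3 + (K² - K) = 3 + K² - K)
U(Z, G) = -⅓ + G*Z/3 (U(Z, G) = (Z*G - 1)/3 = (G*Z - 1)/3 = (-1 + G*Z)/3 = -⅓ + G*Z/3)
-X(1*(k(-4) + U(-4, 1))) = -((3 + (-4)² - 1*(-4)) + (-⅓ + (⅓)*1*(-4))) = -((3 + 16 + 4) + (-⅓ - 4/3)) = -(23 - 5/3) = -64/3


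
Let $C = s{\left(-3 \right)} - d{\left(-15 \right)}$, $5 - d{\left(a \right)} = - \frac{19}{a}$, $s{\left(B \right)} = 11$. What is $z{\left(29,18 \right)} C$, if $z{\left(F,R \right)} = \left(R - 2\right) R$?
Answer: $\frac{10464}{5} \approx 2092.8$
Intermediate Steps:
$d{\left(a \right)} = 5 + \frac{19}{a}$ ($d{\left(a \right)} = 5 - - \frac{19}{a} = 5 + \frac{19}{a}$)
$z{\left(F,R \right)} = R \left(-2 + R\right)$ ($z{\left(F,R \right)} = \left(-2 + R\right) R = R \left(-2 + R\right)$)
$C = \frac{109}{15}$ ($C = 11 - \left(5 + \frac{19}{-15}\right) = 11 - \left(5 + 19 \left(- \frac{1}{15}\right)\right) = 11 - \left(5 - \frac{19}{15}\right) = 11 - \frac{56}{15} = \frac{109}{15} \approx 7.2667$)
$z{\left(29,18 \right)} C = 18 \left(-2 + 18\right) \frac{109}{15} = 18 \cdot 16 \cdot \frac{109}{15} = 288 \cdot \frac{109}{15} = \frac{10464}{5}$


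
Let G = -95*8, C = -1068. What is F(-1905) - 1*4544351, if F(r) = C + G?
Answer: -4546179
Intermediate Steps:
G = -760
F(r) = -1828 (F(r) = -1068 - 760 = -1828)
F(-1905) - 1*4544351 = -1828 - 1*4544351 = -1828 - 4544351 = -4546179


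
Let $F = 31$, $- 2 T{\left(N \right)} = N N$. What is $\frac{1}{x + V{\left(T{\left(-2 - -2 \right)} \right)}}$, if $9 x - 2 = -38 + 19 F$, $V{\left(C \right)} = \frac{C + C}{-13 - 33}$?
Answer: $\frac{9}{553} \approx 0.016275$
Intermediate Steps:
$T{\left(N \right)} = - \frac{N^{2}}{2}$ ($T{\left(N \right)} = - \frac{N N}{2} = - \frac{N^{2}}{2}$)
$V{\left(C \right)} = - \frac{C}{23}$ ($V{\left(C \right)} = \frac{2 C}{-46} = 2 C \left(- \frac{1}{46}\right) = - \frac{C}{23}$)
$x = \frac{553}{9}$ ($x = \frac{2}{9} + \frac{-38 + 19 \cdot 31}{9} = \frac{2}{9} + \frac{-38 + 589}{9} = \frac{2}{9} + \frac{1}{9} \cdot 551 = \frac{2}{9} + \frac{551}{9} = \frac{553}{9} \approx 61.444$)
$\frac{1}{x + V{\left(T{\left(-2 - -2 \right)} \right)}} = \frac{1}{\frac{553}{9} - \frac{\left(- \frac{1}{2}\right) \left(-2 - -2\right)^{2}}{23}} = \frac{1}{\frac{553}{9} - \frac{\left(- \frac{1}{2}\right) \left(-2 + 2\right)^{2}}{23}} = \frac{1}{\frac{553}{9} - \frac{\left(- \frac{1}{2}\right) 0^{2}}{23}} = \frac{1}{\frac{553}{9} - \frac{\left(- \frac{1}{2}\right) 0}{23}} = \frac{1}{\frac{553}{9} - 0} = \frac{1}{\frac{553}{9} + 0} = \frac{1}{\frac{553}{9}} = \frac{9}{553}$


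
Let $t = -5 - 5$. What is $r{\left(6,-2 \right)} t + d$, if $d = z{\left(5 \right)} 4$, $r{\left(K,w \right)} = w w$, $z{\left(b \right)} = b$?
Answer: $-20$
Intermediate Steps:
$r{\left(K,w \right)} = w^{2}$
$t = -10$
$d = 20$ ($d = 5 \cdot 4 = 20$)
$r{\left(6,-2 \right)} t + d = \left(-2\right)^{2} \left(-10\right) + 20 = 4 \left(-10\right) + 20 = -40 + 20 = -20$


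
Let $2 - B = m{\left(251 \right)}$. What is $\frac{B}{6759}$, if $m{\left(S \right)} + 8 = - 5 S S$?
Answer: $\frac{105005}{2253} \approx 46.607$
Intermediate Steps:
$m{\left(S \right)} = -8 - 5 S^{2}$ ($m{\left(S \right)} = -8 + - 5 S S = -8 - 5 S^{2}$)
$B = 315015$ ($B = 2 - \left(-8 - 5 \cdot 251^{2}\right) = 2 - \left(-8 - 315005\right) = 2 - -315013 = 2 + 315013 = 315015$)
$\frac{B}{6759} = \frac{315015}{6759} = 315015 \cdot \frac{1}{6759} = \frac{105005}{2253}$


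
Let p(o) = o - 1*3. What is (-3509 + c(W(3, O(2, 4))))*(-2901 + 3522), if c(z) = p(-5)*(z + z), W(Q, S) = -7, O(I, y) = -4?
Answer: -2109537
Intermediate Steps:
p(o) = -3 + o (p(o) = o - 3 = -3 + o)
c(z) = -16*z (c(z) = (-3 - 5)*(z + z) = -16*z)
(-3509 + c(W(3, O(2, 4))))*(-2901 + 3522) = (-3509 - 16*(-7))*(-2901 + 3522) = (-3509 + 112)*621 = -3397*621 = -2109537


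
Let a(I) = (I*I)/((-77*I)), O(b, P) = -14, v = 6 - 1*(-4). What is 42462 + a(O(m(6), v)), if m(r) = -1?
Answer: 467084/11 ≈ 42462.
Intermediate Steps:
v = 10 (v = 6 + 4 = 10)
a(I) = -I/77 (a(I) = I²*(-1/(77*I)) = -I/77)
42462 + a(O(m(6), v)) = 42462 - 1/77*(-14) = 42462 + 2/11 = 467084/11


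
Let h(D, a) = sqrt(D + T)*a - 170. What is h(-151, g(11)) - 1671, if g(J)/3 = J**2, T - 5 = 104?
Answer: -1841 + 363*I*sqrt(42) ≈ -1841.0 + 2352.5*I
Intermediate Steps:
T = 109 (T = 5 + 104 = 109)
g(J) = 3*J**2
h(D, a) = -170 + a*sqrt(109 + D) (h(D, a) = sqrt(D + 109)*a - 170 = sqrt(109 + D)*a - 170 = a*sqrt(109 + D) - 170 = -170 + a*sqrt(109 + D))
h(-151, g(11)) - 1671 = (-170 + (3*11**2)*sqrt(109 - 151)) - 1671 = (-170 + (3*121)*sqrt(-42)) - 1671 = (-170 + 363*(I*sqrt(42))) - 1671 = (-170 + 363*I*sqrt(42)) - 1671 = -1841 + 363*I*sqrt(42)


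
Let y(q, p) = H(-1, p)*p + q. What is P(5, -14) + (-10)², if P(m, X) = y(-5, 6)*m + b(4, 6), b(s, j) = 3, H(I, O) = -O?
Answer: -102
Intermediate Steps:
y(q, p) = q - p² (y(q, p) = (-p)*p + q = -p² + q = q - p²)
P(m, X) = 3 - 41*m (P(m, X) = (-5 - 1*6²)*m + 3 = (-5 - 1*36)*m + 3 = (-5 - 36)*m + 3 = -41*m + 3 = 3 - 41*m)
P(5, -14) + (-10)² = (3 - 41*5) + (-10)² = (3 - 205) + 100 = -202 + 100 = -102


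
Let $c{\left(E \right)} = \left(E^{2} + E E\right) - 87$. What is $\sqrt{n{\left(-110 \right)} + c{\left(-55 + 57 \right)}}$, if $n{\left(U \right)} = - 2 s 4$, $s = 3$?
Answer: $i \sqrt{103} \approx 10.149 i$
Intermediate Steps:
$c{\left(E \right)} = -87 + 2 E^{2}$ ($c{\left(E \right)} = \left(E^{2} + E^{2}\right) - 87 = 2 E^{2} - 87 = -87 + 2 E^{2}$)
$n{\left(U \right)} = -24$ ($n{\left(U \right)} = \left(-2\right) 3 \cdot 4 = \left(-6\right) 4 = -24$)
$\sqrt{n{\left(-110 \right)} + c{\left(-55 + 57 \right)}} = \sqrt{-24 - \left(87 - 2 \left(-55 + 57\right)^{2}\right)} = \sqrt{-24 - \left(87 - 2 \cdot 2^{2}\right)} = \sqrt{-24 + \left(-87 + 2 \cdot 4\right)} = \sqrt{-24 + \left(-87 + 8\right)} = \sqrt{-24 - 79} = \sqrt{-103} = i \sqrt{103}$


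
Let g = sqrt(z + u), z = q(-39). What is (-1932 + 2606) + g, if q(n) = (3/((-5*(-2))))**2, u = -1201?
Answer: 674 + I*sqrt(120091)/10 ≈ 674.0 + 34.654*I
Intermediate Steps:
q(n) = 9/100 (q(n) = (3/10)**2 = 9/100)
z = 9/100 ≈ 0.090000
g = I*sqrt(120091)/10 (g = sqrt(9/100 - 1201) = sqrt(-120091/100) = I*sqrt(120091)/10 ≈ 34.654*I)
(-1932 + 2606) + g = (-1932 + 2606) + I*sqrt(120091)/10 = 674 + I*sqrt(120091)/10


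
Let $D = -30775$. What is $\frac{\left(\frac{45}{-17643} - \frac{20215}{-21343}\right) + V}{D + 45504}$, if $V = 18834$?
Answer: $\frac{2364128022892}{1848757317407} \approx 1.2788$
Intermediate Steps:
$\frac{\left(\frac{45}{-17643} - \frac{20215}{-21343}\right) + V}{D + 45504} = \frac{\left(\frac{45}{-17643} - \frac{20215}{-21343}\right) + 18834}{-30775 + 45504} = \frac{\left(45 \left(- \frac{1}{17643}\right) - - \frac{20215}{21343}\right) + 18834}{14729} = \left(\left(- \frac{15}{5881} + \frac{20215}{21343}\right) + 18834\right) \frac{1}{14729} = \left(\frac{118564270}{125518183} + 18834\right) \frac{1}{14729} = \frac{2364128022892}{125518183} \cdot \frac{1}{14729} = \frac{2364128022892}{1848757317407}$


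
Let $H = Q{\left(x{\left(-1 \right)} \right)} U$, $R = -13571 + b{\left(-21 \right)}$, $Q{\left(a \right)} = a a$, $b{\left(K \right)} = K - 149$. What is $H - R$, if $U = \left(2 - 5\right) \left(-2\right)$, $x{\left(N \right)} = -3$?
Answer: $13795$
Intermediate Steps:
$b{\left(K \right)} = -149 + K$
$U = 6$ ($U = \left(-3\right) \left(-2\right) = 6$)
$Q{\left(a \right)} = a^{2}$
$R = -13741$ ($R = -13571 - 170 = -13741$)
$H = 54$ ($H = \left(-3\right)^{2} \cdot 6 = 9 \cdot 6 = 54$)
$H - R = 54 - -13741 = 54 + 13741 = 13795$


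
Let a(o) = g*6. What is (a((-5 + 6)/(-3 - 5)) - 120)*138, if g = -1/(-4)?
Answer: -16353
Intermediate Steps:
g = ¼ (g = -1*(-¼) = ¼ ≈ 0.25000)
a(o) = 3/2 (a(o) = (¼)*6 = 3/2)
(a((-5 + 6)/(-3 - 5)) - 120)*138 = (3/2 - 120)*138 = -237/2*138 = -16353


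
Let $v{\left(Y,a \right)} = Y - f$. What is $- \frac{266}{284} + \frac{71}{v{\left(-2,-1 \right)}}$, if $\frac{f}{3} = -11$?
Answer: $\frac{5959}{4402} \approx 1.3537$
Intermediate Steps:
$f = -33$ ($f = 3 \left(-11\right) = -33$)
$v{\left(Y,a \right)} = 33 + Y$ ($v{\left(Y,a \right)} = Y - -33 = Y + 33 = 33 + Y$)
$- \frac{266}{284} + \frac{71}{v{\left(-2,-1 \right)}} = - \frac{266}{284} + \frac{71}{33 - 2} = \left(-266\right) \frac{1}{284} + \frac{71}{31} = - \frac{133}{142} + 71 \cdot \frac{1}{31} = - \frac{133}{142} + \frac{71}{31} = \frac{5959}{4402}$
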